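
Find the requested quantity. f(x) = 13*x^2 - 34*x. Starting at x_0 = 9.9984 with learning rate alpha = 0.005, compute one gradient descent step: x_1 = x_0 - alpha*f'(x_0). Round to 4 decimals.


We compute the gradient at x_0 and apply the update.
f'(x) = 26*x - 34
f'(9.9984) = 26*9.9984 - 34 = 225.9584
x_1 = 9.9984 - 0.005*225.9584 = 8.8686


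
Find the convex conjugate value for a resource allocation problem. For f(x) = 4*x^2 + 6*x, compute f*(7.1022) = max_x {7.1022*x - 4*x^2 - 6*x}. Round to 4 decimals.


f*(y) = sup_x {y*x - a*x^2 - b*x} = sup_x {(y-b)*x - a*x^2}
FOC: (y - b) - 2a*x = 0 => x* = (y - b)/(2a)
x* = (7.1022 - 6)/(2*4) = 0.1378
f*(7.1022) = (y-b)^2/(4a) = (7.1022 - 6)^2/(4*4)
= 1.2148/16 = 0.0759


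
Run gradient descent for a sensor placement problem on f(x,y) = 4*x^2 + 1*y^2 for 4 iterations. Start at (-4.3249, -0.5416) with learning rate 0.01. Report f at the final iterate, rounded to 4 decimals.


Gradient descent on f(x,y) = 4*x^2 + 1*y^2.
Starting point: (-4.3249, -0.5416), alpha = 0.01
Step 1: grad_x = 2*4*-4.3249 = -34.5992, grad_y = 2*1*-0.5416 = -1.0832
  x_1 = -4.3249 - 0.01*-34.5992 = -3.9789
  y_1 = -0.5416 - 0.01*-1.0832 = -0.5308
Step 2: grad_x = 2*4*-3.9789 = -31.8313, grad_y = 2*1*-0.5308 = -1.0615
  x_2 = -3.9789 - 0.01*-31.8313 = -3.6606
  y_2 = -0.5308 - 0.01*-1.0615 = -0.5202
Step 3: grad_x = 2*4*-3.6606 = -29.2848, grad_y = 2*1*-0.5202 = -1.0403
  x_3 = -3.6606 - 0.01*-29.2848 = -3.3677
  y_3 = -0.5202 - 0.01*-1.0403 = -0.5097
Step 4: grad_x = 2*4*-3.3677 = -26.942, grad_y = 2*1*-0.5097 = -1.0195
  x_4 = -3.3677 - 0.01*-26.942 = -3.0983
  y_4 = -0.5097 - 0.01*-1.0195 = -0.4996
f(-3.0983, -0.4996) = 4*(-3.0983)^2 + 1*(-0.4996)^2 = 38.6481


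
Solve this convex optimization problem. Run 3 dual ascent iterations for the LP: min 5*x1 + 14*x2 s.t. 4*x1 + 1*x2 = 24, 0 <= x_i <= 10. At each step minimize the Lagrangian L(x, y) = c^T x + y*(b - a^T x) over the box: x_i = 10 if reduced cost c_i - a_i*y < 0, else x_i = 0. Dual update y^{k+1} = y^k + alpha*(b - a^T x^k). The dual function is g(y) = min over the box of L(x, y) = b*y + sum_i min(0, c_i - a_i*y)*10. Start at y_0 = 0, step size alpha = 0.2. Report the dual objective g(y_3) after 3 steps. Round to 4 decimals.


Dual ascent for LP: min 5*x1 + 14*x2, 4*x1 + 1*x2 = 24, 0 <= x_i <= 10
Step 1: y^k = 0.0, reduced costs: (5.0, 14.0)
  x^k = (0.0, 0.0), subgradient = b - a^T x = 24.0
  y^{k+1} = 0.0 + 0.2*24.0 = 4.8
Step 2: y^k = 4.8, reduced costs: (-14.2, 9.2)
  x^k = (10.0, 0.0), subgradient = b - a^T x = -16.0
  y^{k+1} = 4.8 + 0.2*-16.0 = 1.6
Step 3: y^k = 1.6, reduced costs: (-1.4, 12.4)
  x^k = (10.0, 0.0), subgradient = b - a^T x = -16.0
  y^{k+1} = 1.6 + 0.2*-16.0 = -1.6
Dual objective at y_3 = -1.6: reduced costs (11.4, 15.6), box minimizer x = (0.0, 0.0)
g(y_3) = b*y + (c1 - a1*y)*x1 + (c2 - a2*y)*x2 = 24*(-1.6) + 11.4*0.0 + 15.6*0.0 = -38.4 + 0.0 + 0.0 = -38.4


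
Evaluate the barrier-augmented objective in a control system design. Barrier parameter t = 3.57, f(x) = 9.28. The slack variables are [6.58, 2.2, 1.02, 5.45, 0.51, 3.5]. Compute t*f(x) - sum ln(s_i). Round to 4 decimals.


Step 1: Compute log-barrier.
ln values: [1.884, 0.7885, 0.0198, 1.6956, -0.6733, 1.2528]
phi = -(1.884 + 0.7885 + 0.0198 + 1.6956 - 0.6733 + 1.2528) = -4.9673
Step 2: Compute augmented objective.
t*f(x) = 3.57*9.28 = 33.1296
Total = 33.1296 - 4.9673 = 28.1623


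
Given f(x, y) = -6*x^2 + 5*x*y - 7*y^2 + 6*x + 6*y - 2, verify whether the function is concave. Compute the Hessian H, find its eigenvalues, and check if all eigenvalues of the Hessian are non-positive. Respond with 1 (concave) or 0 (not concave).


The Hessian of f(x,y) = -6*x^2 + 5*x*y - 7*y^2 + 6*x + 6*y - 2 is:
H = [[-12, 5], [5, -14]]
Trace = -12 - 14 = -26
Determinant = -12*-14 - (5)^2 = 143
Discriminant = (-26)^2 - 4*143 = 104.0
Eigenvalues: lambda_1 = -18.099, lambda_2 = -7.901
The function is concave.

1


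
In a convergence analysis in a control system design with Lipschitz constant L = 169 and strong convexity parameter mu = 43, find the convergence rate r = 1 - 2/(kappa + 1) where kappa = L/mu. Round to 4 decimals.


Step 1: Compute the condition number.
kappa = L/mu = 169/43 = 3.9302
Step 2: Compute the convergence rate.
r = 1 - 2/(kappa + 1) = 1 - 2*mu/(L + mu) = (L - mu)/(L + mu) = 126/212 = 0.5943


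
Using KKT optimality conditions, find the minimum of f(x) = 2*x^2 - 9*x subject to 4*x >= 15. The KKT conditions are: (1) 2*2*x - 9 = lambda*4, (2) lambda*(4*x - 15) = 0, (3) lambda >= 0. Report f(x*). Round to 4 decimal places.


Step 1: Try lambda = 0 (constraint inactive).
x_unc = 9/(2*2) = 2.25
Check: 4*2.25 = 9.0 < 15 -- violated!
Step 2: Constraint must be active: 4*x = 15
x* = 15/4 = 3.75
lambda = (2*2*3.75 - 9)/4 = 1.5
Step 3: Compute optimal value.
f(x*) = 2*3.75^2 - 9*3.75 = -5.625


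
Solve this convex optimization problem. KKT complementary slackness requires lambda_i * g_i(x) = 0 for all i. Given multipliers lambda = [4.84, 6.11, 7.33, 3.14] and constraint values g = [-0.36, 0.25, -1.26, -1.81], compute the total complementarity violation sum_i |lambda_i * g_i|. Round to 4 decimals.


KKT complementary slackness check:
lambda_1 * g_1 = 4.84 * -0.36 = -1.7424
lambda_2 * g_2 = 6.11 * 0.25 = 1.5275
lambda_3 * g_3 = 7.33 * -1.26 = -9.2358
lambda_4 * g_4 = 3.14 * -1.81 = -5.6834
Total violation = 1.7424 + 1.5275 + 9.2358 + 5.6834 = 18.1891


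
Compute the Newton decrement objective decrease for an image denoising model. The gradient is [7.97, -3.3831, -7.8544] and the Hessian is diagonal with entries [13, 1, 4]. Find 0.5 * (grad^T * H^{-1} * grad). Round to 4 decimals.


Step 1: H is diagonal, so H^(-1) * g = [0.6131, -3.3831, -1.9636].
Step 2: g^T H^(-1) g = sum_i g_i^2 / H_ii
  = (7.97)^2/13 + (-3.3831)^2/1 + (-7.8544)^2/4
  = 4.8862 + 11.4454 + 15.4229 = 31.7545
Step 3: Objective decrease = 0.5 * g^T H^(-1) g = 15.8772


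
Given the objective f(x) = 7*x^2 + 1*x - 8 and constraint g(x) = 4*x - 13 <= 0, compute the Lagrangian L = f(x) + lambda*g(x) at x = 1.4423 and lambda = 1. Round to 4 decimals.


Step 1: Evaluate f(x).
f(1.4423) = 7*1.4423^2 + 1*1.4423 - 8 = 8.0039
Step 2: Evaluate g(x).
g(1.4423) = 4*1.4423 - 13 = -7.2308
Step 3: Compute Lagrangian.
L = 8.0039 + 1*-7.2308 = 0.7731


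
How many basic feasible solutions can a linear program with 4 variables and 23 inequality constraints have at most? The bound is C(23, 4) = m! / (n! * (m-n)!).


Each vertex corresponds to some choice of n active constraints out of m, so the number of vertices is at most C(m, n) = m! / (n!(m-n)!).
m = 23, n = 4
Numerator: 23 * 22 * 21 * 20
Denominator: 4! = 24
C(23, 4) = 8855


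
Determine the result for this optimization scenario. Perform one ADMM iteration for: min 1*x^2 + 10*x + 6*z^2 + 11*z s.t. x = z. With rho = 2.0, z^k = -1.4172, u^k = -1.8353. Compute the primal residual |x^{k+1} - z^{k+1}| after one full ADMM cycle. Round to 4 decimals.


ADMM iteration with rho = 2.0, z^k = -1.4172, u^k = -1.8353
Step 1: x-update.
Minimize 1*x^2 + 10*x + (2.0/2)*(x + 1.4172 - 1.8353)^2
FOC: (2*1 + 2.0)*x = -10 + 2.0*(-1.4172 + 1.8353)
x^{k+1} = -2.291
Step 2: z-update.
Minimize 6*z^2 + 11*z + (2.0/2)*(-2.291 - z - 1.8353)^2
FOC: (2*6 + 2.0)*z = -11 + 2.0*(-2.291 - 1.8353)
z^{k+1} = -1.3752
Step 3: u-update.
u^{k+1} = -1.8353 - 2.291 + 1.3752 = -2.7511
Step 4: Primal residual = |-2.291 + 1.3752| = 0.9158


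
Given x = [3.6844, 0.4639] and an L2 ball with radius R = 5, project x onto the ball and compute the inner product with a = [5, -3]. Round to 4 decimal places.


Step 1: Compute ||x|| (intermediates to 6 decimals).
||x|| = sqrt(3.6844^2 + 0.4639^2) = 3.71349
Step 2: Project.
Since ||x|| <= R, proj = x (no scaling needed).
proj(x) = [3.6844, 0.4639]
Step 3: Dot product.
a^T * proj(x) = 5*3.6844 - 3*0.4639 = 17.0303


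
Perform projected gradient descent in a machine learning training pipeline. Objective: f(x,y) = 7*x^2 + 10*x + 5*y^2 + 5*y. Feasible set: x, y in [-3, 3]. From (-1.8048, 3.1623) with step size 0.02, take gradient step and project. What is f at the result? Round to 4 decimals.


Step 1: Compute gradient at (-1.8048, 3.1623).
grad_x = 2*7*-1.8048 + 10 = -15.2672
grad_y = 2*5*3.1623 + 5 = 36.623
Step 2: Gradient step.
x_raw = -1.8048 - 0.02*-15.2672 = -1.4995
y_raw = 3.1623 - 0.02*36.623 = 2.4298
Step 3: Project onto [-3, 3].
x_proj = clip(-1.4995) = -1.4995
y_proj = clip(2.4298) = 2.4298
Step 4: Evaluate f.
f(-1.4995, 2.4298) = 42.4138


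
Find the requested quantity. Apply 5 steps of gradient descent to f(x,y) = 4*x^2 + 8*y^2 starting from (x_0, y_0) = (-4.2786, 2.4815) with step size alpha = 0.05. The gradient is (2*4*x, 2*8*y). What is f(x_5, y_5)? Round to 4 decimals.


Gradient descent on f(x,y) = 4*x^2 + 8*y^2.
Starting point: (-4.2786, 2.4815), alpha = 0.05
Step 1: grad_x = 2*4*-4.2786 = -34.2288, grad_y = 2*8*2.4815 = 39.704
  x_1 = -4.2786 - 0.05*-34.2288 = -2.5672
  y_1 = 2.4815 - 0.05*39.704 = 0.4963
Step 2: grad_x = 2*4*-2.5672 = -20.5373, grad_y = 2*8*0.4963 = 7.9408
  x_2 = -2.5672 - 0.05*-20.5373 = -1.5403
  y_2 = 0.4963 - 0.05*7.9408 = 0.0993
Step 3: grad_x = 2*4*-1.5403 = -12.3224, grad_y = 2*8*0.0993 = 1.5882
  x_3 = -1.5403 - 0.05*-12.3224 = -0.9242
  y_3 = 0.0993 - 0.05*1.5882 = 0.0199
Step 4: grad_x = 2*4*-0.9242 = -7.3934, grad_y = 2*8*0.0199 = 0.3176
  x_4 = -0.9242 - 0.05*-7.3934 = -0.5545
  y_4 = 0.0199 - 0.05*0.3176 = 0.004
Step 5: grad_x = 2*4*-0.5545 = -4.4361, grad_y = 2*8*0.004 = 0.0635
  x_5 = -0.5545 - 0.05*-4.4361 = -0.3327
  y_5 = 0.004 - 0.05*0.0635 = 0.0008
f(-0.3327, 0.0008) = 4*(-0.3327)^2 + 8*0.0008^2 = 0.4428


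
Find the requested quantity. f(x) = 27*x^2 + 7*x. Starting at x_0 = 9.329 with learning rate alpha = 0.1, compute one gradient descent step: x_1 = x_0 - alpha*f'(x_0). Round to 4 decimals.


We compute the gradient at x_0 and apply the update.
f'(x) = 54*x + 7
f'(9.329) = 54*9.329 + 7 = 510.766
x_1 = 9.329 - 0.1*510.766 = -41.7476


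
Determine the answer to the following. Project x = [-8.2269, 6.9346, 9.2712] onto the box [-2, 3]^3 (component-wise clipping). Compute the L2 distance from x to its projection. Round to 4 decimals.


Project each component onto [-2, 3].
clip(-8.2269) = -2.0, clip(6.9346) = 3.0, clip(9.2712) = 3.0
Projection = [-2.0, 3.0, 3.0]
Squared diffs: [38.7743, 15.4811, 39.3279]
Distance = sqrt(93.5833) = 9.6738


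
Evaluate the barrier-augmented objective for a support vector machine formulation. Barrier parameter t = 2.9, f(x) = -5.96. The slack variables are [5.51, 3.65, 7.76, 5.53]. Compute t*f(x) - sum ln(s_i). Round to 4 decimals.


Step 1: Compute log-barrier.
ln values: [1.7066, 1.2947, 2.049, 1.7102]
phi = -(1.7066 + 1.2947 + 2.049 + 1.7102) = -6.7605
Step 2: Compute augmented objective.
t*f(x) = 2.9*-5.96 = -17.284
Total = -17.284 - 6.7605 = -24.0445


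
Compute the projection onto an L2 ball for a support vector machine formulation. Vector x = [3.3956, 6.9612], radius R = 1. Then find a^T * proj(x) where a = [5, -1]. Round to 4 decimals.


Step 1: Compute ||x|| (intermediates to 6 decimals).
||x|| = sqrt(3.3956^2 + 6.9612^2) = 7.745218
Step 2: Project.
Since ||x|| > R, scale = R/||x|| = 1/7.745218 = 0.129112, proj(x) = scale * x
proj(x) = [0.438413, 0.898774]
Step 3: Dot product.
a^T * proj(x) = 5*0.438413 - 1*0.898774 = 1.2933


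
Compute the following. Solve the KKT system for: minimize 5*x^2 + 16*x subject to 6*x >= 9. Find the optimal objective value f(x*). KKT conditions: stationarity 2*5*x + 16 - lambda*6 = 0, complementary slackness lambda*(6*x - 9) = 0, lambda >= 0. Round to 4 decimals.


Step 1: Try lambda = 0 (constraint inactive).
x_unc = -16/(2*5) = -1.6
Check: 6*-1.6 = -9.6 < 9 -- violated!
Step 2: Constraint must be active: 6*x = 9
x* = 9/6 = 1.5
lambda = (2*5*1.5 + 16)/6 = 5.1667
Step 3: Compute optimal value.
f(x*) = 5*1.5^2 + 16*1.5 = 35.25


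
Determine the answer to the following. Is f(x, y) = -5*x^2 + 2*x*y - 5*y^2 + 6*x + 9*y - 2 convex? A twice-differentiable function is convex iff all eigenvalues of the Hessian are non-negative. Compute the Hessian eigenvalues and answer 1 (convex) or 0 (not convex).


The Hessian of f(x,y) = -5*x^2 + 2*x*y - 5*y^2 + 6*x + 9*y - 2 is:
H = [[-10, 2], [2, -10]]
Trace = -10 - 10 = -20
Determinant = -10*-10 - (2)^2 = 96
Discriminant = (-20)^2 - 4*96 = 16.0
Eigenvalues: lambda_1 = -12.0, lambda_2 = -8.0
The function is not convex.

0


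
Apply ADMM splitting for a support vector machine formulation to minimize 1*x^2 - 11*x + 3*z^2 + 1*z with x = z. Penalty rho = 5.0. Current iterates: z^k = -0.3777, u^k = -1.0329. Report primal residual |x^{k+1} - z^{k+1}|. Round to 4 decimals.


ADMM iteration with rho = 5.0, z^k = -0.3777, u^k = -1.0329
Step 1: x-update.
Minimize 1*x^2 - 11*x + (5.0/2)*(x + 0.3777 - 1.0329)^2
FOC: (2*1 + 5.0)*x = 11 + 5.0*(-0.3777 + 1.0329)
x^{k+1} = 2.0394
Step 2: z-update.
Minimize 3*z^2 + 1*z + (5.0/2)*(2.0394 - z - 1.0329)^2
FOC: (2*3 + 5.0)*z = -1 + 5.0*(2.0394 - 1.0329)
z^{k+1} = 0.3666
Step 3: u-update.
u^{k+1} = -1.0329 + 2.0394 - 0.3666 = 0.6399
Step 4: Primal residual = |2.0394 - 0.3666| = 1.6728


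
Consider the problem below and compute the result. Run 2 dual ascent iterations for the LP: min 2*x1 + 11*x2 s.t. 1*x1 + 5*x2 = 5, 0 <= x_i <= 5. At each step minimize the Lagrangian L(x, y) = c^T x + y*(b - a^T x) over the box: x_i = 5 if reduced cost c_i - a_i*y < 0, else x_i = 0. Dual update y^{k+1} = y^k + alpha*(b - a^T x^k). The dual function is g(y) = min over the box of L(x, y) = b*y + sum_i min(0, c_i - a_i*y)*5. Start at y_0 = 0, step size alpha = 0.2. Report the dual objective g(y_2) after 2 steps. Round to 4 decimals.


Dual ascent for LP: min 2*x1 + 11*x2, 1*x1 + 5*x2 = 5, 0 <= x_i <= 5
Step 1: y^k = 0.0, reduced costs: (2.0, 11.0)
  x^k = (0.0, 0.0), subgradient = b - a^T x = 5.0
  y^{k+1} = 0.0 + 0.2*5.0 = 1.0
Step 2: y^k = 1.0, reduced costs: (1.0, 6.0)
  x^k = (0.0, 0.0), subgradient = b - a^T x = 5.0
  y^{k+1} = 1.0 + 0.2*5.0 = 2.0
Dual objective at y_2 = 2.0: reduced costs (0.0, 1.0), box minimizer x = (0.0, 0.0)
g(y_2) = b*y + (c1 - a1*y)*x1 + (c2 - a2*y)*x2 = 5*2.0 + 0.0*0.0 + 1.0*0.0 = 10.0 + 0.0 + 0.0 = 10.0


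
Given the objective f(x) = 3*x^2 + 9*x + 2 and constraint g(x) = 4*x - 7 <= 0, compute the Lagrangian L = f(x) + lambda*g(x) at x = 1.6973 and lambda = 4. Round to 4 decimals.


Step 1: Evaluate f(x).
f(1.6973) = 3*1.6973^2 + 9*1.6973 + 2 = 25.9182
Step 2: Evaluate g(x).
g(1.6973) = 4*1.6973 - 7 = -0.2108
Step 3: Compute Lagrangian.
L = 25.9182 + 4*-0.2108 = 25.075


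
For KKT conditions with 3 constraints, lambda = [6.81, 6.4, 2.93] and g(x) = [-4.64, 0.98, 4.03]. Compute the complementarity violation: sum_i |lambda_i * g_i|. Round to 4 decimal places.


KKT complementary slackness check:
lambda_1 * g_1 = 6.81 * -4.64 = -31.5984
lambda_2 * g_2 = 6.4 * 0.98 = 6.272
lambda_3 * g_3 = 2.93 * 4.03 = 11.8079
Total violation = 31.5984 + 6.272 + 11.8079 = 49.6783


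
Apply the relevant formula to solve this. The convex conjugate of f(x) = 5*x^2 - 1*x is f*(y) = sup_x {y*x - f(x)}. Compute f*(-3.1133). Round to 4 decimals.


f*(y) = sup_x {y*x - a*x^2 - b*x} = sup_x {(y-b)*x - a*x^2}
FOC: (y - b) - 2a*x = 0 => x* = (y - b)/(2a)
x* = (-3.1133 + 1)/(2*5) = -0.2113
f*(-3.1133) = (y-b)^2/(4a) = (-3.1133 + 1)^2/(4*5)
= 4.466/20 = 0.2233


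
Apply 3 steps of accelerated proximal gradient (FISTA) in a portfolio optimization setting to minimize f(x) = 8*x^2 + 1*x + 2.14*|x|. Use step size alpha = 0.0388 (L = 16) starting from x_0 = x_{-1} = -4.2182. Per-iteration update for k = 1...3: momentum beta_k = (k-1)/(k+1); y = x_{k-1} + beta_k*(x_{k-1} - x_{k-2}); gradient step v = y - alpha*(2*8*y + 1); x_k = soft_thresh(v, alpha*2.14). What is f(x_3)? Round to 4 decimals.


FISTA on f(x) = 8*x^2 + 1*x + 2.14*|x|
L = 16, alpha = 0.0388
Iteration 1: beta = 0.0, y = -4.2182 + 0.0*(-4.2182 + 4.2182) = -4.2182
  grad(y) = -66.4912, v = y - alpha*grad = -1.6383
  prox(v) = soft_thresh(-1.6383, 0.083) = -1.5553
Iteration 2: beta = 0.3333, y = -1.5553 + 0.3333*(-1.5553 + 4.2182) = -0.6677
  grad(y) = -9.6829, v = y - alpha*grad = -0.292
  prox(v) = soft_thresh(-0.292, 0.083) = -0.209
Iteration 3: beta = 0.5, y = -0.209 + 0.5*(-0.209 + 1.5553) = 0.4642
  grad(y) = 8.4276, v = y - alpha*grad = 0.1372
  prox(v) = soft_thresh(0.1372, 0.083) = 0.0542
f(x_3) = 8*0.0542^2 + 1*0.0542 + 2.14*|0.0542| = 0.1937


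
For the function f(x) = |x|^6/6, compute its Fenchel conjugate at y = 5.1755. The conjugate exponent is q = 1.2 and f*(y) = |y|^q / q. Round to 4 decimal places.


The conjugate exponent q satisfies 1/p + 1/q = 1.
p = 6, so q = 6/(6 - 1) = 1.2
|y|^q = 5.1755^1.2 = 7.1902
f*(5.1755) = 7.1902 / 1.2 = 5.9919


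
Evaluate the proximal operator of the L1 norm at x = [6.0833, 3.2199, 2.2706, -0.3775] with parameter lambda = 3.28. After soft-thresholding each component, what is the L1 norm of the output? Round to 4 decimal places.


Soft-thresholding with lambda = 3.28:
prox(6.0833) = sign(6.0833)*max(|6.0833| - 3.28, 0) = 2.8033
prox(3.2199) = sign(3.2199)*max(|3.2199| - 3.28, 0) = 0.0
prox(2.2706) = sign(2.2706)*max(|2.2706| - 3.28, 0) = 0.0
prox(-0.3775) = sign(-0.3775)*max(|-0.3775| - 3.28, 0) = 0.0
prox(x) = [2.8033, 0.0, 0.0, 0.0]
||prox(x)||_1 = 2.8033 + 0.0 + 0.0 + 0.0 = 2.8033


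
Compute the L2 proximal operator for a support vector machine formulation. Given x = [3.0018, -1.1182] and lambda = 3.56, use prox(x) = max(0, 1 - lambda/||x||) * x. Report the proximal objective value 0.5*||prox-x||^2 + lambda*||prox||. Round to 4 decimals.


Step 1: Compute ||x||.
||x|| = 3.2033
Step 2: Compute scaling factor.
scale = max(0, 1 - 3.56/3.2033) = 0.0
Step 3: prox(x) = [0.0, -0.0]
||prox(x)|| = 0.0
Step 4: Proximal objective.
0.5*||prox-x||^2 = 5.1306
lambda*||prox|| = 0.0
Total = 5.1306


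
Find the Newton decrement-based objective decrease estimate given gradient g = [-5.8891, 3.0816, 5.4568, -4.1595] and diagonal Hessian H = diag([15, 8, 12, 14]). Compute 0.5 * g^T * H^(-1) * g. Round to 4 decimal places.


Step 1: H is diagonal, so H^(-1) * g = [-0.3926, 0.3852, 0.4547, -0.2971].
Step 2: g^T H^(-1) g = sum_i g_i^2 / H_ii
  = (-5.8891)^2/15 + (3.0816)^2/8 + (5.4568)^2/12 + (-4.1595)^2/14
  = 2.3121 + 1.187 + 2.4814 + 1.2358 = 7.2163
Step 3: Objective decrease = 0.5 * g^T H^(-1) g = 3.6082


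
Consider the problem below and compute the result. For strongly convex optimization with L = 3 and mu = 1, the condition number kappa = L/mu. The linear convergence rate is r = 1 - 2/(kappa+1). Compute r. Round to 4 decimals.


Step 1: Compute the condition number.
kappa = L/mu = 3/1 = 3.0
Step 2: Compute the convergence rate.
r = 1 - 2/(kappa + 1) = 1 - 2*mu/(L + mu) = (L - mu)/(L + mu) = 2/4 = 0.5


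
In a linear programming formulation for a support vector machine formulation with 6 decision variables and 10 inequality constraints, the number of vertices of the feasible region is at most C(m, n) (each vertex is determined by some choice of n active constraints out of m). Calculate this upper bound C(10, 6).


Each vertex corresponds to some choice of n active constraints out of m, so the number of vertices is at most C(m, n) = m! / (n!(m-n)!).
m = 10, n = 6
Numerator: 10 * 9 * 8 * 7 * 6 * 5
Denominator: 6! = 720
C(10, 6) = 210


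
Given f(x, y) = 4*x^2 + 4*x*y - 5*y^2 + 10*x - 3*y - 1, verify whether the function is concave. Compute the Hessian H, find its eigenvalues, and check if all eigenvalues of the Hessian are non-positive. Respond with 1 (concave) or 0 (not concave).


The Hessian of f(x,y) = 4*x^2 + 4*x*y - 5*y^2 + 10*x - 3*y - 1 is:
H = [[8, 4], [4, -10]]
Trace = 8 - 10 = -2
Determinant = 8*-10 - (4)^2 = -96
Discriminant = (-2)^2 - 4*-96 = 388.0
Eigenvalues: lambda_1 = -10.8489, lambda_2 = 8.8489
The function is not concave.

0


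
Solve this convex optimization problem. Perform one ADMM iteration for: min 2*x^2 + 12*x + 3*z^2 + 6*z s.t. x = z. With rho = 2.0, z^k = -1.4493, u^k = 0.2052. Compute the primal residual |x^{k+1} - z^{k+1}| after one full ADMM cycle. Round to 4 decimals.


ADMM iteration with rho = 2.0, z^k = -1.4493, u^k = 0.2052
Step 1: x-update.
Minimize 2*x^2 + 12*x + (2.0/2)*(x + 1.4493 + 0.2052)^2
FOC: (2*2 + 2.0)*x = -12 + 2.0*(-1.4493 - 0.2052)
x^{k+1} = -2.5515
Step 2: z-update.
Minimize 3*z^2 + 6*z + (2.0/2)*(-2.5515 - z + 0.2052)^2
FOC: (2*3 + 2.0)*z = -6 + 2.0*(-2.5515 + 0.2052)
z^{k+1} = -1.3366
Step 3: u-update.
u^{k+1} = 0.2052 - 2.5515 + 1.3366 = -1.0097
Step 4: Primal residual = |-2.5515 + 1.3366| = 1.2149


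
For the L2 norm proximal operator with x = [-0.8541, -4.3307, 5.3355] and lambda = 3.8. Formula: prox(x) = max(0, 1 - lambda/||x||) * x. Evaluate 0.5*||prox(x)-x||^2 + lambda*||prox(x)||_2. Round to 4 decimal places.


Step 1: Compute ||x||.
||x|| = 6.9247
Step 2: Compute scaling factor.
scale = max(0, 1 - 3.8/6.9247) = 0.4512
Step 3: prox(x) = [-0.3854, -1.9542, 2.4076]
||prox(x)|| = 3.1247
Step 4: Proximal objective.
0.5*||prox-x||^2 = 7.22
lambda*||prox|| = 11.8739
Total = 19.094


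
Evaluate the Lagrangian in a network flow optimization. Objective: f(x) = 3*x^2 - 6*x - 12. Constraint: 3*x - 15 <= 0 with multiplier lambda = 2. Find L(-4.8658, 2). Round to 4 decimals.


Step 1: Evaluate f(x).
f(-4.8658) = 3*(-4.8658)^2 - 6*(-4.8658) - 12 = 88.2228
Step 2: Evaluate g(x).
g(-4.8658) = 3*-4.8658 - 15 = -29.5974
Step 3: Compute Lagrangian.
L = 88.2228 + 2*-29.5974 = 29.028


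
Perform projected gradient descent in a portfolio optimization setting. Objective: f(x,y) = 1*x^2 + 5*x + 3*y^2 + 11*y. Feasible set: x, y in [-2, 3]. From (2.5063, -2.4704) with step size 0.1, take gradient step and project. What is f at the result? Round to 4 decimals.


Step 1: Compute gradient at (2.5063, -2.4704).
grad_x = 2*1*2.5063 + 5 = 10.0126
grad_y = 2*3*-2.4704 + 11 = -3.8224
Step 2: Gradient step.
x_raw = 2.5063 - 0.1*10.0126 = 1.505
y_raw = -2.4704 - 0.1*-3.8224 = -2.0882
Step 3: Project onto [-2, 3].
x_proj = clip(1.505) = 1.505
y_proj = clip(-2.0882) = -2.0
Step 4: Evaluate f.
f(1.505, -2.0) = -0.2097


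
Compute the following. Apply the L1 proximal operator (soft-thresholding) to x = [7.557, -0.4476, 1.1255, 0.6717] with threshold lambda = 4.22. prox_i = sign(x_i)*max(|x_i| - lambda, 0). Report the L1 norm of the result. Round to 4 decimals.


Soft-thresholding with lambda = 4.22:
prox(7.557) = sign(7.557)*max(|7.557| - 4.22, 0) = 3.337
prox(-0.4476) = sign(-0.4476)*max(|-0.4476| - 4.22, 0) = 0.0
prox(1.1255) = sign(1.1255)*max(|1.1255| - 4.22, 0) = 0.0
prox(0.6717) = sign(0.6717)*max(|0.6717| - 4.22, 0) = 0.0
prox(x) = [3.337, 0.0, 0.0, 0.0]
||prox(x)||_1 = 3.337 + 0.0 + 0.0 + 0.0 = 3.337


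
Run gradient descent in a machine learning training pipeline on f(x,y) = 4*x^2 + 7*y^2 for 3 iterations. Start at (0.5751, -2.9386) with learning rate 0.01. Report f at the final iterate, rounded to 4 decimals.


Gradient descent on f(x,y) = 4*x^2 + 7*y^2.
Starting point: (0.5751, -2.9386), alpha = 0.01
Step 1: grad_x = 2*4*0.5751 = 4.6008, grad_y = 2*7*-2.9386 = -41.1404
  x_1 = 0.5751 - 0.01*4.6008 = 0.5291
  y_1 = -2.9386 - 0.01*-41.1404 = -2.5272
Step 2: grad_x = 2*4*0.5291 = 4.2327, grad_y = 2*7*-2.5272 = -35.3807
  x_2 = 0.5291 - 0.01*4.2327 = 0.4868
  y_2 = -2.5272 - 0.01*-35.3807 = -2.1734
Step 3: grad_x = 2*4*0.4868 = 3.8941, grad_y = 2*7*-2.1734 = -30.4274
  x_3 = 0.4868 - 0.01*3.8941 = 0.4478
  y_3 = -2.1734 - 0.01*-30.4274 = -1.8691
f(0.4478, -1.8691) = 4*0.4478^2 + 7*(-1.8691)^2 = 25.2573


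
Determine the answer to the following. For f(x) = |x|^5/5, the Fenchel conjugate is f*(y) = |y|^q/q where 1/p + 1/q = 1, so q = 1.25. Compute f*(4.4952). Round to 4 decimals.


The conjugate exponent q satisfies 1/p + 1/q = 1.
p = 5, so q = 5/(5 - 1) = 1.25
|y|^q = 4.4952^1.25 = 6.5454
f*(4.4952) = 6.5454 / 1.25 = 5.2363


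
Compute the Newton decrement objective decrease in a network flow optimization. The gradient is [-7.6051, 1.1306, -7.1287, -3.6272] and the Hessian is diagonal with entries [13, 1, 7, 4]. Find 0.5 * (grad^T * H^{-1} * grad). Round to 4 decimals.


Step 1: H is diagonal, so H^(-1) * g = [-0.585, 1.1306, -1.0184, -0.9068].
Step 2: g^T H^(-1) g = sum_i g_i^2 / H_ii
  = (-7.6051)^2/13 + (1.1306)^2/1 + (-7.1287)^2/7 + (-3.6272)^2/4
  = 4.449 + 1.2783 + 7.2598 + 3.2891 = 16.2762
Step 3: Objective decrease = 0.5 * g^T H^(-1) g = 8.1381


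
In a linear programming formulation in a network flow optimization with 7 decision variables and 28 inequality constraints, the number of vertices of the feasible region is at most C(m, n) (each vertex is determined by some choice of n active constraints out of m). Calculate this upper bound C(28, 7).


Each vertex corresponds to some choice of n active constraints out of m, so the number of vertices is at most C(m, n) = m! / (n!(m-n)!).
m = 28, n = 7
Numerator: 28 * 27 * 26 * 25 * 24 * 23 * 22
Denominator: 7! = 5040
C(28, 7) = 1184040


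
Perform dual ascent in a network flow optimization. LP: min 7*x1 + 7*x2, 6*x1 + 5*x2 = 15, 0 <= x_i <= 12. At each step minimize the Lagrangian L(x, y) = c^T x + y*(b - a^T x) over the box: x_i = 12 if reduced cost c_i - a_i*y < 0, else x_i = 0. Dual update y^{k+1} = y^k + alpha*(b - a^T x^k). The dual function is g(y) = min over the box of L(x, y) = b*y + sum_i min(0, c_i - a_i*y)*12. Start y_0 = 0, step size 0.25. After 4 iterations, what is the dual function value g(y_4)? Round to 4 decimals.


Dual ascent for LP: min 7*x1 + 7*x2, 6*x1 + 5*x2 = 15, 0 <= x_i <= 12
Step 1: y^k = 0.0, reduced costs: (7.0, 7.0)
  x^k = (0.0, 0.0), subgradient = b - a^T x = 15.0
  y^{k+1} = 0.0 + 0.25*15.0 = 3.75
Step 2: y^k = 3.75, reduced costs: (-15.5, -11.75)
  x^k = (12.0, 12.0), subgradient = b - a^T x = -117.0
  y^{k+1} = 3.75 + 0.25*-117.0 = -25.5
Step 3: y^k = -25.5, reduced costs: (160.0, 134.5)
  x^k = (0.0, 0.0), subgradient = b - a^T x = 15.0
  y^{k+1} = -25.5 + 0.25*15.0 = -21.75
Step 4: y^k = -21.75, reduced costs: (137.5, 115.75)
  x^k = (0.0, 0.0), subgradient = b - a^T x = 15.0
  y^{k+1} = -21.75 + 0.25*15.0 = -18.0
Dual objective at y_4 = -18.0: reduced costs (115.0, 97.0), box minimizer x = (0.0, 0.0)
g(y_4) = b*y + (c1 - a1*y)*x1 + (c2 - a2*y)*x2 = 15*(-18.0) + 115.0*0.0 + 97.0*0.0 = -270.0 + 0.0 + 0.0 = -270.0


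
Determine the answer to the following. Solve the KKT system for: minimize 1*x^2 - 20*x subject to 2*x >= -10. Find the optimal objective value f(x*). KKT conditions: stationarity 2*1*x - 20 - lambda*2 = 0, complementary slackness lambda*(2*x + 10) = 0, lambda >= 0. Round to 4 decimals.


Step 1: Try lambda = 0 (constraint inactive).
Stationarity: 2*1*x - 20 = 0
x* = 20/(2*1) = 10.0
Check constraint: 2*10.0 = 20.0 >= -10 -- satisfied.
Step 2: Compute optimal value.
f(x*) = 1*10.0^2 - 20*10.0 = -100.0


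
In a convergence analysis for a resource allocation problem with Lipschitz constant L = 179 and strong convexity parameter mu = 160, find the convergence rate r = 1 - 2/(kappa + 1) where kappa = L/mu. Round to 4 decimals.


Step 1: Compute the condition number.
kappa = L/mu = 179/160 = 1.1188
Step 2: Compute the convergence rate.
r = 1 - 2/(kappa + 1) = 1 - 2*mu/(L + mu) = (L - mu)/(L + mu) = 19/339 = 0.056


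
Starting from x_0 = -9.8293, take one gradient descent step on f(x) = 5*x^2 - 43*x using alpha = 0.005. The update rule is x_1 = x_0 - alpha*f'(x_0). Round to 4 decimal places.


We compute the gradient at x_0 and apply the update.
f'(x) = 10*x - 43
f'(-9.8293) = 10*-9.8293 - 43 = -141.293
x_1 = -9.8293 - 0.005*-141.293 = -9.1228


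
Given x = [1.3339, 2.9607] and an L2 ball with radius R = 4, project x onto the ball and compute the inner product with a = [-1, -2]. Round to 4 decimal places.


Step 1: Compute ||x|| (intermediates to 6 decimals).
||x|| = sqrt(1.3339^2 + 2.9607^2) = 3.247312
Step 2: Project.
Since ||x|| <= R, proj = x (no scaling needed).
proj(x) = [1.3339, 2.9607]
Step 3: Dot product.
a^T * proj(x) = -1*1.3339 - 2*2.9607 = -7.2553


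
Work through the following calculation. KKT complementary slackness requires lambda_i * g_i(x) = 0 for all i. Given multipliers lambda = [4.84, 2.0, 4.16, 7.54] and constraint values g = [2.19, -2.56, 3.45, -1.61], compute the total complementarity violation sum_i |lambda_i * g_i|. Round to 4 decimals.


KKT complementary slackness check:
lambda_1 * g_1 = 4.84 * 2.19 = 10.5996
lambda_2 * g_2 = 2.0 * -2.56 = -5.12
lambda_3 * g_3 = 4.16 * 3.45 = 14.352
lambda_4 * g_4 = 7.54 * -1.61 = -12.1394
Total violation = 10.5996 + 5.12 + 14.352 + 12.1394 = 42.211


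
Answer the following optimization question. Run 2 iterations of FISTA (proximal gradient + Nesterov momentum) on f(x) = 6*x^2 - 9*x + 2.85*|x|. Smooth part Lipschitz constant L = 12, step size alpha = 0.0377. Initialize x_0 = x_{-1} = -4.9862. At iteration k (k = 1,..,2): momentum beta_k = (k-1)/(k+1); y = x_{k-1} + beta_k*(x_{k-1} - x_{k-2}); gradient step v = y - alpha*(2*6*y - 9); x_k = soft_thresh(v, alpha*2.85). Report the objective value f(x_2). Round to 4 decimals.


FISTA on f(x) = 6*x^2 - 9*x + 2.85*|x|
L = 12, alpha = 0.0377
Iteration 1: beta = 0.0, y = -4.9862 + 0.0*(-4.9862 + 4.9862) = -4.9862
  grad(y) = -68.8344, v = y - alpha*grad = -2.3911
  prox(v) = soft_thresh(-2.3911, 0.1074) = -2.2837
Iteration 2: beta = 0.3333, y = -2.2837 + 0.3333*(-2.2837 + 4.9862) = -1.3829
  grad(y) = -25.5944, v = y - alpha*grad = -0.418
  prox(v) = soft_thresh(-0.418, 0.1074) = -0.3105
f(x_2) = 6*(-0.3105)^2 - 9*(-0.3105) + 2.85*|-0.3105| = 4.2581


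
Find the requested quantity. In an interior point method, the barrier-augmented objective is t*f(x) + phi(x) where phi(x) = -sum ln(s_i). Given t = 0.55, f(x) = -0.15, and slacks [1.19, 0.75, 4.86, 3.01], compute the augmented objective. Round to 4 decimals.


Step 1: Compute log-barrier.
ln values: [0.174, -0.2877, 1.581, 1.1019]
phi = -(0.174 - 0.2877 + 1.581 + 1.1019) = -2.5692
Step 2: Compute augmented objective.
t*f(x) = 0.55*-0.15 = -0.0825
Total = -0.0825 - 2.5692 = -2.6517


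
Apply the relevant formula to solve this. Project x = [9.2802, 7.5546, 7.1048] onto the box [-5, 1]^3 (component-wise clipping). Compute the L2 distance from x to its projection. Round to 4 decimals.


Project each component onto [-5, 1].
clip(9.2802) = 1.0, clip(7.5546) = 1.0, clip(7.1048) = 1.0
Projection = [1.0, 1.0, 1.0]
Squared diffs: [68.5617, 42.9628, 37.2686]
Distance = sqrt(148.7931) = 12.1981


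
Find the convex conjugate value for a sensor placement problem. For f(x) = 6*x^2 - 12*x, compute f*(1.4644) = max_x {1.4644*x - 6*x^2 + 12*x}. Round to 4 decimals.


f*(y) = sup_x {y*x - a*x^2 - b*x} = sup_x {(y-b)*x - a*x^2}
FOC: (y - b) - 2a*x = 0 => x* = (y - b)/(2a)
x* = (1.4644 + 12)/(2*6) = 1.122
f*(1.4644) = (y-b)^2/(4a) = (1.4644 + 12)^2/(4*6)
= 181.2901/24 = 7.5538


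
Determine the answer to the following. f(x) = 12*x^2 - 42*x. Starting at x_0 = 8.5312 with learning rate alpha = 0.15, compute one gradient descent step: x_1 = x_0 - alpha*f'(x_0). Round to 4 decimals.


We compute the gradient at x_0 and apply the update.
f'(x) = 24*x - 42
f'(8.5312) = 24*8.5312 - 42 = 162.7488
x_1 = 8.5312 - 0.15*162.7488 = -15.8811


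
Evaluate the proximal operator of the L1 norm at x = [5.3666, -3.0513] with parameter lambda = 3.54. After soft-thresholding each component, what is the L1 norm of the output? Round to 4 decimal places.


Soft-thresholding with lambda = 3.54:
prox(5.3666) = sign(5.3666)*max(|5.3666| - 3.54, 0) = 1.8266
prox(-3.0513) = sign(-3.0513)*max(|-3.0513| - 3.54, 0) = 0.0
prox(x) = [1.8266, 0.0]
||prox(x)||_1 = 1.8266 + 0.0 = 1.8266


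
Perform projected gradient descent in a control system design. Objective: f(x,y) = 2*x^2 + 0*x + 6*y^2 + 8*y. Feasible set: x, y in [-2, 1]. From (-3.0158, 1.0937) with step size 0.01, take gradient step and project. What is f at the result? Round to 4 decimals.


Step 1: Compute gradient at (-3.0158, 1.0937).
grad_x = 2*2*-3.0158 + 0 = -12.0632
grad_y = 2*6*1.0937 + 8 = 21.1244
Step 2: Gradient step.
x_raw = -3.0158 - 0.01*-12.0632 = -2.8952
y_raw = 1.0937 - 0.01*21.1244 = 0.8825
Step 3: Project onto [-2, 1].
x_proj = clip(-2.8952) = -2.0
y_proj = clip(0.8825) = 0.8825
Step 4: Evaluate f.
f(-2.0, 0.8825) = 19.732


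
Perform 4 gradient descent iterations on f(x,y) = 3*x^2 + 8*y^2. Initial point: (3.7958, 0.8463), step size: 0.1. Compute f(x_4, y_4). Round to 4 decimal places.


Gradient descent on f(x,y) = 3*x^2 + 8*y^2.
Starting point: (3.7958, 0.8463), alpha = 0.1
Step 1: grad_x = 2*3*3.7958 = 22.7748, grad_y = 2*8*0.8463 = 13.5408
  x_1 = 3.7958 - 0.1*22.7748 = 1.5183
  y_1 = 0.8463 - 0.1*13.5408 = -0.5078
Step 2: grad_x = 2*3*1.5183 = 9.1099, grad_y = 2*8*-0.5078 = -8.1245
  x_2 = 1.5183 - 0.1*9.1099 = 0.6073
  y_2 = -0.5078 - 0.1*-8.1245 = 0.3047
Step 3: grad_x = 2*3*0.6073 = 3.644, grad_y = 2*8*0.3047 = 4.8747
  x_3 = 0.6073 - 0.1*3.644 = 0.2429
  y_3 = 0.3047 - 0.1*4.8747 = -0.1828
Step 4: grad_x = 2*3*0.2429 = 1.4576, grad_y = 2*8*-0.1828 = -2.9248
  x_4 = 0.2429 - 0.1*1.4576 = 0.0972
  y_4 = -0.1828 - 0.1*-2.9248 = 0.1097
f(0.0972, 0.1097) = 3*0.0972^2 + 8*0.1097^2 = 0.1246


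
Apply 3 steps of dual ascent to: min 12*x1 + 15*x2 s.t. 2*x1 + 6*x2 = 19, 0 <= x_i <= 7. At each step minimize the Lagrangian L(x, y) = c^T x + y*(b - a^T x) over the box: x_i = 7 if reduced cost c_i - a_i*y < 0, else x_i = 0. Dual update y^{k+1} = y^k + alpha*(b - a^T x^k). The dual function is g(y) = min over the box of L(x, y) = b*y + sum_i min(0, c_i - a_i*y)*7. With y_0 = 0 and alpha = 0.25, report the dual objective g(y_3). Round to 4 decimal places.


Dual ascent for LP: min 12*x1 + 15*x2, 2*x1 + 6*x2 = 19, 0 <= x_i <= 7
Step 1: y^k = 0.0, reduced costs: (12.0, 15.0)
  x^k = (0.0, 0.0), subgradient = b - a^T x = 19.0
  y^{k+1} = 0.0 + 0.25*19.0 = 4.75
Step 2: y^k = 4.75, reduced costs: (2.5, -13.5)
  x^k = (0.0, 7.0), subgradient = b - a^T x = -23.0
  y^{k+1} = 4.75 + 0.25*-23.0 = -1.0
Step 3: y^k = -1.0, reduced costs: (14.0, 21.0)
  x^k = (0.0, 0.0), subgradient = b - a^T x = 19.0
  y^{k+1} = -1.0 + 0.25*19.0 = 3.75
Dual objective at y_3 = 3.75: reduced costs (4.5, -7.5), box minimizer x = (0.0, 7.0)
g(y_3) = b*y + (c1 - a1*y)*x1 + (c2 - a2*y)*x2 = 19*3.75 + 4.5*0.0 + (-7.5)*7.0 = 71.25 + 0.0 - 52.5 = 18.75


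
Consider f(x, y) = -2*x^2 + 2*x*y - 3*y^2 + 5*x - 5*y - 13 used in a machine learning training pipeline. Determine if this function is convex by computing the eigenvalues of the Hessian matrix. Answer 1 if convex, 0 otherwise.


The Hessian of f(x,y) = -2*x^2 + 2*x*y - 3*y^2 + 5*x - 5*y - 13 is:
H = [[-4, 2], [2, -6]]
Trace = -4 - 6 = -10
Determinant = -4*-6 - (2)^2 = 20
Discriminant = (-10)^2 - 4*20 = 20.0
Eigenvalues: lambda_1 = -7.2361, lambda_2 = -2.7639
The function is not convex.

0


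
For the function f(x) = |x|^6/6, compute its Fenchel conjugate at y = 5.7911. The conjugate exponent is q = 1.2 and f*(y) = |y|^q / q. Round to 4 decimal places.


The conjugate exponent q satisfies 1/p + 1/q = 1.
p = 6, so q = 6/(6 - 1) = 1.2
|y|^q = 5.7911^1.2 = 8.2284
f*(5.7911) = 8.2284 / 1.2 = 6.857


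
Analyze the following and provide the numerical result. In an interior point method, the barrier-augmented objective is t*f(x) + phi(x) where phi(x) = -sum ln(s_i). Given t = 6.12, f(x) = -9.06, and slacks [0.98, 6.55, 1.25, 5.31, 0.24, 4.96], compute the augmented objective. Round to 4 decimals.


Step 1: Compute log-barrier.
ln values: [-0.0202, 1.8795, 0.2231, 1.6696, -1.4271, 1.6014]
phi = -(-0.0202 + 1.8795 + 0.2231 + 1.6696 - 1.4271 + 1.6014) = -3.9263
Step 2: Compute augmented objective.
t*f(x) = 6.12*-9.06 = -55.4472
Total = -55.4472 - 3.9263 = -59.3735


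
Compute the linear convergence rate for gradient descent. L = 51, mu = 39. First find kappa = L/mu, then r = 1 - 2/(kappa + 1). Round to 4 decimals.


Step 1: Compute the condition number.
kappa = L/mu = 51/39 = 1.3077
Step 2: Compute the convergence rate.
r = 1 - 2/(kappa + 1) = 1 - 2*mu/(L + mu) = (L - mu)/(L + mu) = 12/90 = 0.1333


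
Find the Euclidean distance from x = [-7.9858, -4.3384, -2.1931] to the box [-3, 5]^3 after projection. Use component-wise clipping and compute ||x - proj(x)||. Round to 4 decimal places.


Project each component onto [-3, 5].
clip(-7.9858) = -3.0, clip(-4.3384) = -3.0, clip(-2.1931) = -2.1931
Projection = [-3.0, -3.0, -2.1931]
Squared diffs: [24.8582, 1.7913, 0.0]
Distance = sqrt(26.6495) = 5.1623


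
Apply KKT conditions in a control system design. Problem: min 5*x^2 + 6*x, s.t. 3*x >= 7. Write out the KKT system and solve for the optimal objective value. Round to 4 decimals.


Step 1: Try lambda = 0 (constraint inactive).
x_unc = -6/(2*5) = -0.6
Check: 3*-0.6 = -1.8 < 7 -- violated!
Step 2: Constraint must be active: 3*x = 7
x* = 7/3 = 2.3333 (rounded; the exact value 7/3 is used below)
lambda = (2*5*(7/3) + 6)/3 = 9.7778
Step 3: Compute optimal value.
f(x*) = 5*(7/3)^2 + 6*(7/3) = 41.2222


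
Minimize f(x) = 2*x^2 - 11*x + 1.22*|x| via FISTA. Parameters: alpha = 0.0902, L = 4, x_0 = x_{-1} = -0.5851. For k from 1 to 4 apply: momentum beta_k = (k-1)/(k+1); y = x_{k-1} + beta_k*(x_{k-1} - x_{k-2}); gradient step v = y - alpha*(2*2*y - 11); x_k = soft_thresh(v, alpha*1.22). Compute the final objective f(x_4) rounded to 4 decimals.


FISTA on f(x) = 2*x^2 - 11*x + 1.22*|x|
L = 4, alpha = 0.0902
Iteration 1: beta = 0.0, y = -0.5851 + 0.0*(-0.5851 + 0.5851) = -0.5851
  grad(y) = -13.3404, v = y - alpha*grad = 0.6182
  prox(v) = soft_thresh(0.6182, 0.11) = 0.5082
Iteration 2: beta = 0.3333, y = 0.5082 + 0.3333*(0.5082 + 0.5851) = 0.8726
  grad(y) = -7.5097, v = y - alpha*grad = 1.55
  prox(v) = soft_thresh(1.55, 0.11) = 1.4399
Iteration 3: beta = 0.5, y = 1.4399 + 0.5*(1.4399 - 0.5082) = 1.9058
  grad(y) = -3.3769, v = y - alpha*grad = 2.2104
  prox(v) = soft_thresh(2.2104, 0.11) = 2.1003
Iteration 4: beta = 0.6, y = 2.1003 + 0.6*(2.1003 - 1.4399) = 2.4966
  grad(y) = -1.0137, v = y - alpha*grad = 2.588
  prox(v) = soft_thresh(2.588, 0.11) = 2.478
f(x_4) = 2*2.478^2 - 11*2.478 + 1.22*|2.478| = -11.9539


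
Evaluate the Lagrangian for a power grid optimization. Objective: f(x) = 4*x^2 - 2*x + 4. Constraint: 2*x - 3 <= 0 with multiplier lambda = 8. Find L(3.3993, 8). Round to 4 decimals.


Step 1: Evaluate f(x).
f(3.3993) = 4*3.3993^2 - 2*3.3993 + 4 = 43.4224
Step 2: Evaluate g(x).
g(3.3993) = 2*3.3993 - 3 = 3.7986
Step 3: Compute Lagrangian.
L = 43.4224 + 8*3.7986 = 73.8112


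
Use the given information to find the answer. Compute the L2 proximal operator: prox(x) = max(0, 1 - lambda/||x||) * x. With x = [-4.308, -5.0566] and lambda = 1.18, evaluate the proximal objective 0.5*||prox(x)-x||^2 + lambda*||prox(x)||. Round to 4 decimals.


Step 1: Compute ||x||.
||x|| = 6.6429
Step 2: Compute scaling factor.
scale = max(0, 1 - 1.18/6.6429) = 0.8224
Step 3: prox(x) = [-3.5428, -4.1584]
||prox(x)|| = 5.4629
Step 4: Proximal objective.
0.5*||prox-x||^2 = 0.6962
lambda*||prox|| = 6.4462
Total = 7.1424


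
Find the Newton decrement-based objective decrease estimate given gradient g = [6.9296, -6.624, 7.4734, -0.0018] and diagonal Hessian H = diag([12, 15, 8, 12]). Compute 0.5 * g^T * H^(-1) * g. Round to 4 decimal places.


Step 1: H is diagonal, so H^(-1) * g = [0.5775, -0.4416, 0.9342, -0.0002].
Step 2: g^T H^(-1) g = sum_i g_i^2 / H_ii
  = (6.9296)^2/12 + (-6.624)^2/15 + (7.4734)^2/8 + (-0.0018)^2/12
  = 4.0016 + 2.9252 + 6.9815 + 0.0 = 13.9082
Step 3: Objective decrease = 0.5 * g^T H^(-1) g = 6.9541


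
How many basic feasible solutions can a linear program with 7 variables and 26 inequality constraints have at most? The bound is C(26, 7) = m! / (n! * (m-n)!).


Each vertex corresponds to some choice of n active constraints out of m, so the number of vertices is at most C(m, n) = m! / (n!(m-n)!).
m = 26, n = 7
Numerator: 26 * 25 * 24 * 23 * 22 * 21 * 20
Denominator: 7! = 5040
C(26, 7) = 657800


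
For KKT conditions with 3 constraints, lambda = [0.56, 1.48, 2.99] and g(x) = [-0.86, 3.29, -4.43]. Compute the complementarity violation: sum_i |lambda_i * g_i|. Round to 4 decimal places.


KKT complementary slackness check:
lambda_1 * g_1 = 0.56 * -0.86 = -0.4816
lambda_2 * g_2 = 1.48 * 3.29 = 4.8692
lambda_3 * g_3 = 2.99 * -4.43 = -13.2457
Total violation = 0.4816 + 4.8692 + 13.2457 = 18.5965
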